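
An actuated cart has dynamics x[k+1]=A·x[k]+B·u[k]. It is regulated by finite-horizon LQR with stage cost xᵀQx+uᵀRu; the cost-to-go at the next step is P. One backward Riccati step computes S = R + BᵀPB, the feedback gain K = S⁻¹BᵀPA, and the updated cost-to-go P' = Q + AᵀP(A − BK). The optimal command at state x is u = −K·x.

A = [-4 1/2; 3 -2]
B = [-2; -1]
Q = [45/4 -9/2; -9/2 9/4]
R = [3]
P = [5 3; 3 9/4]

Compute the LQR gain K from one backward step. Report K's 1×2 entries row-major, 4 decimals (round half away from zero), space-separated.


BᵀP = [-13.0000 -8.2500]
S = R + BᵀPB = [3] + [34.2500] = [37.2500]
BᵀPA = [27.2500 10.0000]
K = S⁻¹·BᵀPA = [0.7315 0.2685]
A−BK = [-2.5369 1.0369; 3.7315 -1.7315]
AᵀP(A−BK) = [8.3154 -2.3154; -2.3154 1.5654]
P' = Q + AᵀP(A−BK) = [19.5654 -6.8154; -6.8154 3.8154]
tr(P') = 23.3809

0.7315 0.2685


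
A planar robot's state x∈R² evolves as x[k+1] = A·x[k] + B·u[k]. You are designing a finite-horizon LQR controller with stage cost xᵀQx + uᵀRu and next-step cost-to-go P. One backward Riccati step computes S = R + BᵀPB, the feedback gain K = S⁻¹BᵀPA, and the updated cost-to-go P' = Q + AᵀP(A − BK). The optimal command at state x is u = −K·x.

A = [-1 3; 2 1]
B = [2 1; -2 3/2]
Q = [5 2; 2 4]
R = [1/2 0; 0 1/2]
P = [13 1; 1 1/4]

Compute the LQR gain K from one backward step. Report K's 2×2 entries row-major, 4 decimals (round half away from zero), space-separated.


BᵀP = [24.0000 1.5000; 14.5000 1.3750]
S = R + BᵀPB = [1/2 0; 0 1/2] + [45.0000 26.2500; 26.2500 16.5625] = [45.5000 26.2500; 26.2500 17.0625]
BᵀPA = [-21.0000 73.5000; -11.7500 44.8750]
K = S⁻¹·BᵀPA = [-0.5714 0.8722; 0.1905 1.2882]
A−BK = [-0.0476 -0.0326; 0.5714 0.8120]
AᵀP(A−BK) = [0.2381 -0.0476; -0.0476 1.3358]
P' = Q + AᵀP(A−BK) = [5.2381 1.9524; 1.9524 5.3358]
tr(P') = 10.5739

-0.5714 0.8722 0.1905 1.2882


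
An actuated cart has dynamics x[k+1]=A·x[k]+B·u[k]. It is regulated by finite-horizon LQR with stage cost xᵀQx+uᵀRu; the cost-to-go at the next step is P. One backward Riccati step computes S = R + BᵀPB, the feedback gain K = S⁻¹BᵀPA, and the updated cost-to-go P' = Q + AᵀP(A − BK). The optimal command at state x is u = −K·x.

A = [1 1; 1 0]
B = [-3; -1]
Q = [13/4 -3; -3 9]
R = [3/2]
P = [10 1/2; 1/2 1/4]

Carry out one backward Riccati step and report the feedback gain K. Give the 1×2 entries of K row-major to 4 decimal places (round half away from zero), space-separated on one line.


BᵀP = [-30.5000 -1.7500]
S = R + BᵀPB = [3/2] + [93.2500] = [94.7500]
BᵀPA = [-32.2500 -30.5000]
K = S⁻¹·BᵀPA = [-0.3404 -0.3219]
A−BK = [-0.0211 0.0343; 0.6596 -0.3219]
AᵀP(A−BK) = [0.2731 0.1187; 0.1187 0.1821]
P' = Q + AᵀP(A−BK) = [3.5231 -2.8813; -2.8813 9.1821]
tr(P') = 12.7051

-0.3404 -0.3219


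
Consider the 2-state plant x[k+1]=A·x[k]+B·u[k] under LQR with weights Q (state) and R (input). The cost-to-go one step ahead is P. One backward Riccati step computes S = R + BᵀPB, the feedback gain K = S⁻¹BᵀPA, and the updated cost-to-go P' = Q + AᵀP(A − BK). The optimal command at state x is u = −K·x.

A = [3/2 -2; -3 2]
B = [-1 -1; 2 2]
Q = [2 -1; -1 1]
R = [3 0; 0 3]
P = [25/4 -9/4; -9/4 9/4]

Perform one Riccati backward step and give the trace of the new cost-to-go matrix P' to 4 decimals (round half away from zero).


10.6056

BᵀP = [-10.7500 6.7500; -10.7500 6.7500]
S = R + BᵀPB = [3 0; 0 3] + [24.2500 24.2500; 24.2500 24.2500] = [27.2500 24.2500; 24.2500 27.2500]
BᵀPA = [-36.3750 35.0000; -36.3750 35.0000]
K = S⁻¹·BᵀPA = [-0.7063 0.6796; -0.7063 0.6796]
A−BK = [0.0874 -0.6408; -0.1748 -0.7184]
AᵀP(A−BK) = [3.1784 -3.0583; -3.0583 4.4272]
P' = Q + AᵀP(A−BK) = [5.1784 -4.0583; -4.0583 5.4272]
tr(P') = 10.6056


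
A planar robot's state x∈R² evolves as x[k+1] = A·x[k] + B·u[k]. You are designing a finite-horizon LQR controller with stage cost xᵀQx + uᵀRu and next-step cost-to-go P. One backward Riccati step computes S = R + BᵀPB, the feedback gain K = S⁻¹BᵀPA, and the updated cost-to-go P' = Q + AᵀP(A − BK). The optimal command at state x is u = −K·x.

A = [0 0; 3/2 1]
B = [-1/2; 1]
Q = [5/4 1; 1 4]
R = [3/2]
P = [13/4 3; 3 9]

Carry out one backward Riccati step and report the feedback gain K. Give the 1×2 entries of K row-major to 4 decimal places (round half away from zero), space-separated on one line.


1.3534 0.9023

BᵀP = [1.3750 7.5000]
S = R + BᵀPB = [3/2] + [6.8125] = [8.3125]
BᵀPA = [11.2500 7.5000]
K = S⁻¹·BᵀPA = [1.3534 0.9023]
A−BK = [0.6767 0.4511; 0.1466 0.0977]
AᵀP(A−BK) = [5.0244 3.3496; 3.3496 2.2331]
P' = Q + AᵀP(A−BK) = [6.2744 4.3496; 4.3496 6.2331]
tr(P') = 12.5075


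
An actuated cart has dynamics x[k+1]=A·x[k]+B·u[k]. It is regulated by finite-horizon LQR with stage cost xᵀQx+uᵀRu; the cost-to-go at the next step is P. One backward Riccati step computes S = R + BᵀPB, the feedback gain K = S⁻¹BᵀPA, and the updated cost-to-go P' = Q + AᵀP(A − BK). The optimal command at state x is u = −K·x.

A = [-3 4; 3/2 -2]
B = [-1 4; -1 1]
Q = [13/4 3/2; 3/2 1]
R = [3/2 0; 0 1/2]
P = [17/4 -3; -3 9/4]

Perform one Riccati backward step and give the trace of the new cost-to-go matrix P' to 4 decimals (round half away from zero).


8.9181

BᵀP = [-1.2500 0.7500; 14.0000 -9.7500]
S = R + BᵀPB = [3/2 0; 0 1/2] + [0.5000 -4.2500; -4.2500 46.2500] = [2.0000 -4.2500; -4.2500 46.7500]
BᵀPA = [4.8750 -6.5000; -56.6250 75.5000]
K = S⁻¹·BᵀPA = [-0.1690 0.2254; -1.2266 1.6355]
A−BK = [1.7374 -2.3165; 2.5576 -3.4101]
AᵀP(A−BK) = [1.6805 -2.2407; -2.2407 2.9876]
P' = Q + AᵀP(A−BK) = [4.9305 -0.7407; -0.7407 3.9876]
tr(P') = 8.9181


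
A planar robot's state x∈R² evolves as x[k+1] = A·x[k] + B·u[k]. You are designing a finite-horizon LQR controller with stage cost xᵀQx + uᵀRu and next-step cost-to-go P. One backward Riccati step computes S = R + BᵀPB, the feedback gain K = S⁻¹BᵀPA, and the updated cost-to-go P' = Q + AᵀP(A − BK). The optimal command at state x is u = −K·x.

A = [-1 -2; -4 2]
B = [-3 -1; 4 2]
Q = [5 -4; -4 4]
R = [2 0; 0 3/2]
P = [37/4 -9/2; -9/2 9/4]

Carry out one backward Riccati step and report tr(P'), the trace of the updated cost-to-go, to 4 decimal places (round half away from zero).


BᵀP = [-45.7500 22.5000; -18.2500 9.0000]
S = R + BᵀPB = [2 0; 0 3/2] + [227.2500 90.7500; 90.7500 36.2500] = [229.2500 90.7500; 90.7500 37.7500]
BᵀPA = [-44.2500 136.5000; -17.7500 54.5000]
K = S⁻¹·BᵀPA = [-0.1424 0.4945; -0.1278 0.2550]
A−BK = [-1.5551 -0.2616; -3.1747 -0.4879]
AᵀP(A−BK) = [0.6790 -0.0932; -0.0932 0.6064]
P' = Q + AᵀP(A−BK) = [5.6790 -4.0932; -4.0932 4.6064]
tr(P') = 10.2855

10.2855


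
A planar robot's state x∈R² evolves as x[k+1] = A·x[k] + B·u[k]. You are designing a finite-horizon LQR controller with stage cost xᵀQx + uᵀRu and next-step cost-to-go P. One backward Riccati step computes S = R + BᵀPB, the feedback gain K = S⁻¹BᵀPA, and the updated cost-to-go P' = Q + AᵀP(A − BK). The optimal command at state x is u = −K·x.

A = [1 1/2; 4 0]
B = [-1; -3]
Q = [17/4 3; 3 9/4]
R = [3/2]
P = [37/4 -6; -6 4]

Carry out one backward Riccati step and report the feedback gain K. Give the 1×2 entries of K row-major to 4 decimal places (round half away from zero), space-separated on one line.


BᵀP = [8.7500 -6.0000]
S = R + BᵀPB = [3/2] + [9.2500] = [10.7500]
BᵀPA = [-15.2500 4.3750]
K = S⁻¹·BᵀPA = [-1.4186 0.4070]
A−BK = [-0.4186 0.9070; -0.2558 1.2209]
AᵀP(A−BK) = [3.6163 -1.1686; -1.1686 0.5320]
P' = Q + AᵀP(A−BK) = [7.8663 1.8314; 1.8314 2.7820]
tr(P') = 10.6483

-1.4186 0.4070


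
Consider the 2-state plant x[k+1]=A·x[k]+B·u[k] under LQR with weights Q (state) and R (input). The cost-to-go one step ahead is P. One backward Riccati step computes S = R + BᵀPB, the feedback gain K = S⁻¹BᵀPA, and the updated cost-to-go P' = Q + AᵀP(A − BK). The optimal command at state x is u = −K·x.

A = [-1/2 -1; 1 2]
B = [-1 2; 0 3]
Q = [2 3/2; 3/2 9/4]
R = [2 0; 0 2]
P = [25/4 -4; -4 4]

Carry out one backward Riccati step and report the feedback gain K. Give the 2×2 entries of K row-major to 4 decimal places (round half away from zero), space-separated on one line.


0.8806 1.7611 0.2794 0.5587

BᵀP = [-6.2500 4.0000; 0.5000 4.0000]
S = R + BᵀPB = [2 0; 0 2] + [6.2500 -0.5000; -0.5000 13.0000] = [8.2500 -0.5000; -0.5000 15.0000]
BᵀPA = [7.1250 14.2500; 3.7500 7.5000]
K = S⁻¹·BᵀPA = [0.8806 1.7611; 0.2794 0.5587]
A−BK = [-0.1781 -0.3563; 0.1619 0.3239]
AᵀP(A−BK) = [2.2409 4.4818; 4.4818 8.9636]
P' = Q + AᵀP(A−BK) = [4.2409 5.9818; 5.9818 11.2136]
tr(P') = 15.4545


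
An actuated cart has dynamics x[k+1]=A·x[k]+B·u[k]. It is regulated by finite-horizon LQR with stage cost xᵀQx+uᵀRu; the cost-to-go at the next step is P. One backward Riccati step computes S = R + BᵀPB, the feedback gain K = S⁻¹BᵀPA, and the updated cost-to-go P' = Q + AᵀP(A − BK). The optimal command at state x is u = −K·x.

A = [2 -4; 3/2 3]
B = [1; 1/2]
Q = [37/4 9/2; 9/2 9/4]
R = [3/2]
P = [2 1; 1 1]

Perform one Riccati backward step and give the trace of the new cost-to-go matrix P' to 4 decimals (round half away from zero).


27.3158

BᵀP = [2.5000 1.5000]
S = R + BᵀPB = [3/2] + [3.2500] = [4.7500]
BᵀPA = [7.2500 -5.5000]
K = S⁻¹·BᵀPA = [1.5263 -1.1579]
A−BK = [0.4737 -2.8421; 0.7368 3.5789]
AᵀP(A−BK) = [5.1842 -3.1053; -3.1053 10.6316]
P' = Q + AᵀP(A−BK) = [14.4342 1.3947; 1.3947 12.8816]
tr(P') = 27.3158


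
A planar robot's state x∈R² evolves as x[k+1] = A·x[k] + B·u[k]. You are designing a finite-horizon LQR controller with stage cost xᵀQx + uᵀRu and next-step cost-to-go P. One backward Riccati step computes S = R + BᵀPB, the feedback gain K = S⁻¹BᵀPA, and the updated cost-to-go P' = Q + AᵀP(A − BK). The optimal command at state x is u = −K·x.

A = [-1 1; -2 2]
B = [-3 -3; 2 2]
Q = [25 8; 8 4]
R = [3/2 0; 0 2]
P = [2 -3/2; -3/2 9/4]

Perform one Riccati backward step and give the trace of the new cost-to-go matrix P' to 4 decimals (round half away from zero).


BᵀP = [-9.0000 9.0000; -9.0000 9.0000]
S = R + BᵀPB = [3/2 0; 0 2] + [45.0000 45.0000; 45.0000 45.0000] = [46.5000 45.0000; 45.0000 47.0000]
BᵀPA = [-9.0000 9.0000; -9.0000 9.0000]
K = S⁻¹·BᵀPA = [-0.1121 0.1121; -0.0841 0.0841]
A−BK = [-1.5888 1.5888; -1.6075 1.6075]
AᵀP(A−BK) = [3.2336 -3.2336; -3.2336 3.2336]
P' = Q + AᵀP(A−BK) = [28.2336 4.7664; 4.7664 7.2336]
tr(P') = 35.4673

35.4673


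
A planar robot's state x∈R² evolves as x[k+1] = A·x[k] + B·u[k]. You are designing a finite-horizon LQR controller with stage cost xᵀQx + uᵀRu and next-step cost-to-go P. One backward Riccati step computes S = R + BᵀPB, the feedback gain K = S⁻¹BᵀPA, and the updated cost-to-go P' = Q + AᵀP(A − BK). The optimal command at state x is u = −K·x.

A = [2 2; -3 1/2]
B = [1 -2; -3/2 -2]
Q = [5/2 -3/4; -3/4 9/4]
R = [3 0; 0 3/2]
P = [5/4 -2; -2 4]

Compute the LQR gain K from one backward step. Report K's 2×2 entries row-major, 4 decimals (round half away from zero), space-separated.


1.4338 0.3158 0.6534 -0.2105

BᵀP = [4.2500 -8.0000; 1.5000 -4.0000]
S = R + BᵀPB = [3 0; 0 3/2] + [16.2500 7.5000; 7.5000 5.0000] = [19.2500 7.5000; 7.5000 6.5000]
BᵀPA = [32.5000 4.5000; 15.0000 1.0000]
K = S⁻¹·BᵀPA = [1.4338 0.3158; 0.6534 -0.2105]
A−BK = [1.8730 1.2632; 0.4574 0.5526]
AᵀP(A−BK) = [8.6025 1.8947; 1.8947 0.7895]
P' = Q + AᵀP(A−BK) = [11.1025 1.1447; 1.1447 3.0395]
tr(P') = 14.1420


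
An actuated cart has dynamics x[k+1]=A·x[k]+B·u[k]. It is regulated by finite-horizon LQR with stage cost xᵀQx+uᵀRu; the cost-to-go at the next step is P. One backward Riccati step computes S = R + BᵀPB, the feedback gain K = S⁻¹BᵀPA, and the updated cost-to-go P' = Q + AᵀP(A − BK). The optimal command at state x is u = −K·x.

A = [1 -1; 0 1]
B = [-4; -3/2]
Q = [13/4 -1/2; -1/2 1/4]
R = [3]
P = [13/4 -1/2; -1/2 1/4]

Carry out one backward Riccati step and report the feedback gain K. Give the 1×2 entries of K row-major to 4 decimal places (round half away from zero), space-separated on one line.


BᵀP = [-12.2500 1.6250]
S = R + BᵀPB = [3] + [46.5625] = [49.5625]
BᵀPA = [-12.2500 13.8750]
K = S⁻¹·BᵀPA = [-0.2472 0.2799]
A−BK = [0.0113 0.1198; -0.3707 1.4199]
AᵀP(A−BK) = [0.2223 -0.3206; -0.3206 0.6157]
P' = Q + AᵀP(A−BK) = [3.4723 -0.8206; -0.8206 0.8657]
tr(P') = 4.3380

-0.2472 0.2799


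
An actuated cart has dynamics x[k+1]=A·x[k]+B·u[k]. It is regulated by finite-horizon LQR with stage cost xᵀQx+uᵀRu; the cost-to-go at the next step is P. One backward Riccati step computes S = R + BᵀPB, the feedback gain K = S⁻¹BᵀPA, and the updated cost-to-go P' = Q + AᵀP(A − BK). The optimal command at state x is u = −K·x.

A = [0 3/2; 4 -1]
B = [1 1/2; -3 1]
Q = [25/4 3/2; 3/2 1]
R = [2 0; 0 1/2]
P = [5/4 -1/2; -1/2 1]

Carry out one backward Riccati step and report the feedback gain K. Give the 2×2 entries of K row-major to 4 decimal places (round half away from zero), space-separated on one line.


BᵀP = [2.7500 -3.5000; 0.1250 0.7500]
S = R + BᵀPB = [2 0; 0 1/2] + [13.2500 -2.1250; -2.1250 0.8125] = [15.2500 -2.1250; -2.1250 1.3125]
BᵀPA = [-14.0000 7.6250; 3.0000 -0.5625]
K = S⁻¹·BᵀPA = [-0.7742 0.5685; 1.0323 0.4919]
A−BK = [0.2581 0.6855; 0.6452 0.2137]
AᵀP(A−BK) = [2.0645 -0.5161; -0.5161 1.2540]
P' = Q + AᵀP(A−BK) = [8.3145 0.9839; 0.9839 2.2540]
tr(P') = 10.5685

-0.7742 0.5685 1.0323 0.4919


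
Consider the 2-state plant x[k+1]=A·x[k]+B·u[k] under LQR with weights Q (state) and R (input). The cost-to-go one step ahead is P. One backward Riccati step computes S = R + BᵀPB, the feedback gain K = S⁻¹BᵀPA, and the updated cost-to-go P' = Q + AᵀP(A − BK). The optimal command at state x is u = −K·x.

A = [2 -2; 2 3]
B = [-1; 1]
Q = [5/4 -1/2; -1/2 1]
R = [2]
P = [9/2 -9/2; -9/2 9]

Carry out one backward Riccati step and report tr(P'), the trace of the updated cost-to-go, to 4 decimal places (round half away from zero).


30.2602

BᵀP = [-9.0000 13.5000]
S = R + BᵀPB = [2] + [22.5000] = [24.5000]
BᵀPA = [9.0000 58.5000]
K = S⁻¹·BᵀPA = [0.3673 2.3878]
A−BK = [2.3673 0.3878; 1.6327 0.6122]
AᵀP(A−BK) = [14.6939 5.5102; 5.5102 13.3163]
P' = Q + AᵀP(A−BK) = [15.9439 5.0102; 5.0102 14.3163]
tr(P') = 30.2602


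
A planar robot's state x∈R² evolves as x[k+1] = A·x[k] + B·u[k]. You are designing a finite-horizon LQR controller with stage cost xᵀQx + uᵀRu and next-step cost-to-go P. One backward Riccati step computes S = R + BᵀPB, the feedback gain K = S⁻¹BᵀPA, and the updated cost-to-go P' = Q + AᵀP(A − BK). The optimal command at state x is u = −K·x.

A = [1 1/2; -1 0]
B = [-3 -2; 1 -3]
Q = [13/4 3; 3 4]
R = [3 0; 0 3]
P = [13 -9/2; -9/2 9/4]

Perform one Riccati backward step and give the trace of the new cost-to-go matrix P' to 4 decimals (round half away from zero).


7.9399

BᵀP = [-43.5000 15.7500; -12.5000 2.2500]
S = R + BᵀPB = [3 0; 0 3] + [146.2500 39.7500; 39.7500 18.2500] = [149.2500 39.7500; 39.7500 21.2500]
BᵀPA = [-59.2500 -21.7500; -14.7500 -6.2500]
K = S⁻¹·BᵀPA = [-0.4227 -0.1343; 0.0966 -0.0429]
A−BK = [-0.0749 0.0113; -0.2875 0.0057]
AᵀP(A−BK) = [0.6291 0.1598; 0.1598 0.0608]
P' = Q + AᵀP(A−BK) = [3.8791 3.1598; 3.1598 4.0608]
tr(P') = 7.9399


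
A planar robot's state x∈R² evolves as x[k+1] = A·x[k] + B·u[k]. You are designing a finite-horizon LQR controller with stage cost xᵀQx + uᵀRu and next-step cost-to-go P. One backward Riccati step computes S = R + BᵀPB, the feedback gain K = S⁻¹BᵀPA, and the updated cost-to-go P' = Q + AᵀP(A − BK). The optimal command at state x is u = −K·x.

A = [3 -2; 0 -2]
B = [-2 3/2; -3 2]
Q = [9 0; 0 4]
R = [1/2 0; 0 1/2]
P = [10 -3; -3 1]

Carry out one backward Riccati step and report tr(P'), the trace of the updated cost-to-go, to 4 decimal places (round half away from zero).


BᵀP = [-11.0000 3.0000; 9.0000 -2.5000]
S = R + BᵀPB = [1/2 0; 0 1/2] + [13.0000 -10.5000; -10.5000 8.5000] = [13.5000 -10.5000; -10.5000 9.0000]
BᵀPA = [-33.0000 16.0000; 27.0000 -13.0000]
K = S⁻¹·BᵀPA = [-1.2000 0.6667; 1.6000 -0.6667]
A−BK = [-1.8000 0.3333; -6.8000 1.3333]
AᵀP(A−BK) = [7.2000 -2.0000; -2.0000 0.6667]
P' = Q + AᵀP(A−BK) = [16.2000 -2.0000; -2.0000 4.6667]
tr(P') = 20.8667

20.8667


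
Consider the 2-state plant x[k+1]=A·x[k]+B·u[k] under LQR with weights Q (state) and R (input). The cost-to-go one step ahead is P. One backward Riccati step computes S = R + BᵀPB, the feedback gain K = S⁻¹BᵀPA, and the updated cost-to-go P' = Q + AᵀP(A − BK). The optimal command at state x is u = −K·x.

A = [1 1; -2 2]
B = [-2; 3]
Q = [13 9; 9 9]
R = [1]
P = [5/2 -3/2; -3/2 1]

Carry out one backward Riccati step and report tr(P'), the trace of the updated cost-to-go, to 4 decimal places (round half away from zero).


BᵀP = [-9.5000 6.0000]
S = R + BᵀPB = [1] + [37.0000] = [38.0000]
BᵀPA = [-21.5000 2.5000]
K = S⁻¹·BᵀPA = [-0.5658 0.0658]
A−BK = [-0.1316 1.1316; -0.3026 1.8026]
AᵀP(A−BK) = [0.3355 -0.0855; -0.0855 0.3355]
P' = Q + AᵀP(A−BK) = [13.3355 8.9145; 8.9145 9.3355]
tr(P') = 22.6711

22.6711


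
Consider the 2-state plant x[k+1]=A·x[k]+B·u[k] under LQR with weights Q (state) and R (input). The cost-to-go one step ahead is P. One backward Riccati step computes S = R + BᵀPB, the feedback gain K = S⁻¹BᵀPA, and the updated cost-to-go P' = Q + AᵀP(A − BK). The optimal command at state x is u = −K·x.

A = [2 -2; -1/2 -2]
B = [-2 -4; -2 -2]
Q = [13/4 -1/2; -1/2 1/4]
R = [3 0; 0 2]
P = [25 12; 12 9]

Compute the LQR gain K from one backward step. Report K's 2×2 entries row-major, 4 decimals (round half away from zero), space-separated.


0.4630 0.4822 -0.6205 0.3123

BᵀP = [-74.0000 -42.0000; -124.0000 -66.0000]
S = R + BᵀPB = [3 0; 0 2] + [232.0000 380.0000; 380.0000 628.0000] = [235.0000 380.0000; 380.0000 630.0000]
BᵀPA = [-127.0000 232.0000; -215.0000 380.0000]
K = S⁻¹·BᵀPA = [0.4630 0.4822; -0.6205 0.3123]
A−BK = [0.4438 0.2137; -0.8151 -0.4110]
AᵀP(A−BK) = [3.6349 1.3890; 1.3890 1.4466]
P' = Q + AᵀP(A−BK) = [6.8849 0.8890; 0.8890 1.6966]
tr(P') = 8.5815


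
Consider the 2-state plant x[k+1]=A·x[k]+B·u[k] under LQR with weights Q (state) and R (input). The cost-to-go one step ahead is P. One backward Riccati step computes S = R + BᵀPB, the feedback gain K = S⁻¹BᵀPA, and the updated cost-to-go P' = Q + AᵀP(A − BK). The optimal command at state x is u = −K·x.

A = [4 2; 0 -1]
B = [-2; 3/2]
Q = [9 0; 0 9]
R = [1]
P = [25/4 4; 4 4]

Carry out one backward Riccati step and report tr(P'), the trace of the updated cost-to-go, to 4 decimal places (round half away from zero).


58.5455

BᵀP = [-6.5000 -2.0000]
S = R + BᵀPB = [1] + [10.0000] = [11.0000]
BᵀPA = [-26.0000 -11.0000]
K = S⁻¹·BᵀPA = [-2.3636 -1.0000]
A−BK = [-0.7273 0.0000; 3.5455 0.5000]
AᵀP(A−BK) = [38.5455 8.0000; 8.0000 2.0000]
P' = Q + AᵀP(A−BK) = [47.5455 8.0000; 8.0000 11.0000]
tr(P') = 58.5455


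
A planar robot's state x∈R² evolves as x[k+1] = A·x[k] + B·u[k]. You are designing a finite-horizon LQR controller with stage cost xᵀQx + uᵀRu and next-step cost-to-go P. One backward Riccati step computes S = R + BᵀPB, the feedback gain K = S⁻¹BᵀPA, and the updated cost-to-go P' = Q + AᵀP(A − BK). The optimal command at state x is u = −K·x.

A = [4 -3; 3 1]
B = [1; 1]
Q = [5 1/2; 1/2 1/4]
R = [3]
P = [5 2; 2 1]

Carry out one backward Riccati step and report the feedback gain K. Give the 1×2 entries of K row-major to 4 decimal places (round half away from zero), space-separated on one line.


2.8462 -1.3846

BᵀP = [7.0000 3.0000]
S = R + BᵀPB = [3] + [10.0000] = [13.0000]
BᵀPA = [37.0000 -18.0000]
K = S⁻¹·BᵀPA = [2.8462 -1.3846]
A−BK = [1.1538 -1.6154; 0.1538 2.3846]
AᵀP(A−BK) = [31.6923 -15.7692; -15.7692 9.0769]
P' = Q + AᵀP(A−BK) = [36.6923 -15.2692; -15.2692 9.3269]
tr(P') = 46.0192


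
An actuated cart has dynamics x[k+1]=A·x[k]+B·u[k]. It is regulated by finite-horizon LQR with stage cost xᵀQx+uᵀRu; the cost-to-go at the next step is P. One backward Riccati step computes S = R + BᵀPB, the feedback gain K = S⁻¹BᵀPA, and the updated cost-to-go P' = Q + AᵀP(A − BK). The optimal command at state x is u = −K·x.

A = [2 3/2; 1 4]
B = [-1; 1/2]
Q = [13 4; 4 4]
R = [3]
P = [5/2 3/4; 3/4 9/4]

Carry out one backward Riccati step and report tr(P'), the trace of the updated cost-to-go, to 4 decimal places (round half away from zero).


BᵀP = [-2.1250 0.3750]
S = R + BᵀPB = [3] + [2.3125] = [5.3125]
BᵀPA = [-3.8750 -1.6875]
K = S⁻¹·BᵀPA = [-0.7294 -0.3176]
A−BK = [1.2706 1.1824; 1.3647 4.1588]
AᵀP(A−BK) = [12.4235 22.3941; 22.3941 50.0890]
P' = Q + AᵀP(A−BK) = [25.4235 26.3941; 26.3941 54.0890]
tr(P') = 79.5125

79.5125


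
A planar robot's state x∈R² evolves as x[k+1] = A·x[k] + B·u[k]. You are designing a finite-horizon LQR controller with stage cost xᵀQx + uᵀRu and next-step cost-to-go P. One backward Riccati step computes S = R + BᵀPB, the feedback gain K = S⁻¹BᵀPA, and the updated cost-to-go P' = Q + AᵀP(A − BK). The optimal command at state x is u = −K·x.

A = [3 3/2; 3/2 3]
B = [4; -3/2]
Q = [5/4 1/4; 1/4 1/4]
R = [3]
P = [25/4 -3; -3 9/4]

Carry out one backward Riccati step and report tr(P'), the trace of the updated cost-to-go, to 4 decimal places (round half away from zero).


BᵀP = [29.5000 -15.3750]
S = R + BᵀPB = [3] + [141.0625] = [144.0625]
BᵀPA = [65.4375 -1.8750]
K = S⁻¹·BᵀPA = [0.4542 -0.0130]
A−BK = [1.1831 1.5521; 2.1813 2.9805]
AᵀP(A−BK) = [4.5888 5.3517; 5.3517 7.2881]
P' = Q + AᵀP(A−BK) = [5.8388 5.6017; 5.6017 7.5381]
tr(P') = 13.3769

13.3769


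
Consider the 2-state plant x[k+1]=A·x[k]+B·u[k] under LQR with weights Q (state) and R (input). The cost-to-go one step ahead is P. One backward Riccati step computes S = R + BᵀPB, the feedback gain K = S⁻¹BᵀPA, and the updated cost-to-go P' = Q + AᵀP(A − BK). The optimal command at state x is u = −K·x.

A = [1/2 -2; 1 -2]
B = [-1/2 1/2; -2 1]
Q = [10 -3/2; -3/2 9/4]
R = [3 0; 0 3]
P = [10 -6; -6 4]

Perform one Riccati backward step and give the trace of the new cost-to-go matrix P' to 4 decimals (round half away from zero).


18.6855

BᵀP = [7.0000 -5.0000; -1.0000 1.0000]
S = R + BᵀPB = [3 0; 0 3] + [6.5000 -1.5000; -1.5000 0.5000] = [9.5000 -1.5000; -1.5000 3.5000]
BᵀPA = [-1.5000 -4.0000; 0.5000 0.0000]
K = S⁻¹·BᵀPA = [-0.1452 -0.4516; 0.0806 -0.1935]
A−BK = [0.3871 -2.1290; 0.6290 -2.7097]
AᵀP(A−BK) = [0.2419 -0.5806; -0.5806 6.1935]
P' = Q + AᵀP(A−BK) = [10.2419 -2.0806; -2.0806 8.4435]
tr(P') = 18.6855


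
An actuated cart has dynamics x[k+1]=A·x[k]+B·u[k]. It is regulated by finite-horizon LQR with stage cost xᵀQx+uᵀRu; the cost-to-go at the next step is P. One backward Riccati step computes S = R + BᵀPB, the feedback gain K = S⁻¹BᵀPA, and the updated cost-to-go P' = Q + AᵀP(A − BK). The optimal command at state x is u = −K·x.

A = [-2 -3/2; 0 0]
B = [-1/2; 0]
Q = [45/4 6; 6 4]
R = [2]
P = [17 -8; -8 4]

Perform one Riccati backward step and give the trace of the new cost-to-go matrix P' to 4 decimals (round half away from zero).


BᵀP = [-8.5000 4.0000]
S = R + BᵀPB = [2] + [4.2500] = [6.2500]
BᵀPA = [17.0000 12.7500]
K = S⁻¹·BᵀPA = [2.7200 2.0400]
A−BK = [-0.6400 -0.4800; 0.0000 0.0000]
AᵀP(A−BK) = [21.7600 16.3200; 16.3200 12.2400]
P' = Q + AᵀP(A−BK) = [33.0100 22.3200; 22.3200 16.2400]
tr(P') = 49.2500

49.2500


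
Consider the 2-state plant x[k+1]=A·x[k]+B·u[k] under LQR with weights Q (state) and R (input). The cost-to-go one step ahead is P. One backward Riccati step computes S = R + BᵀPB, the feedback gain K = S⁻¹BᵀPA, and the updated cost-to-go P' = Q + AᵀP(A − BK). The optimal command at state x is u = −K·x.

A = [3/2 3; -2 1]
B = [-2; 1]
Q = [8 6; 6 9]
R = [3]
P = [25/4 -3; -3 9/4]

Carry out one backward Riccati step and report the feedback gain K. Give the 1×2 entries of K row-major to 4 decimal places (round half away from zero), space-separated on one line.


-0.9408 -0.9053

BᵀP = [-15.5000 8.2500]
S = R + BᵀPB = [3] + [39.2500] = [42.2500]
BᵀPA = [-39.7500 -38.2500]
K = S⁻¹·BᵀPA = [-0.9408 -0.9053]
A−BK = [-0.3817 1.1893; -1.0592 1.9053]
AᵀP(A−BK) = [3.6646 1.1383; 1.1383 5.8713]
P' = Q + AᵀP(A−BK) = [11.6646 7.1383; 7.1383 14.8713]
tr(P') = 26.5359


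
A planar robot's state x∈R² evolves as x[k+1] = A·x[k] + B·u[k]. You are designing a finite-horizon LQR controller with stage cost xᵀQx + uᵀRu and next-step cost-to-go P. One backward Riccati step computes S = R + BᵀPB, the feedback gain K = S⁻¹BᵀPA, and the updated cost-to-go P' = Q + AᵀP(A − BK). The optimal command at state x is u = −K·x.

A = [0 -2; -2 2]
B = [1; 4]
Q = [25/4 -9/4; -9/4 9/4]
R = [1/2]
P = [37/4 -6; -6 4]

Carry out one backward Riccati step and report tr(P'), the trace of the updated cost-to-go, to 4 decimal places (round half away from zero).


14.8107

BᵀP = [-14.7500 10.0000]
S = R + BᵀPB = [1/2] + [25.2500] = [25.7500]
BᵀPA = [-20.0000 49.5000]
K = S⁻¹·BᵀPA = [-0.7767 1.9223]
A−BK = [0.7767 -3.9223; 1.1068 -5.6893]
AᵀP(A−BK) = [0.4660 -1.5534; -1.5534 5.8447]
P' = Q + AᵀP(A−BK) = [6.7160 -3.8034; -3.8034 8.0947]
tr(P') = 14.8107


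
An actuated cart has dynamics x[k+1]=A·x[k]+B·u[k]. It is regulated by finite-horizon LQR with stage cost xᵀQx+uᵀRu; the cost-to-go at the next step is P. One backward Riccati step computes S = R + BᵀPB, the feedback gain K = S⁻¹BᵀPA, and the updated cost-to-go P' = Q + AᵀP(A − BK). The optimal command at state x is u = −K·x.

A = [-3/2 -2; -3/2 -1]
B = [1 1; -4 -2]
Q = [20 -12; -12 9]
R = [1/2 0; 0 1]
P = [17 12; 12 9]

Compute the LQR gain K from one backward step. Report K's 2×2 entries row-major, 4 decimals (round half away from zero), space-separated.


BᵀP = [-31.0000 -24.0000; -7.0000 -6.0000]
S = R + BᵀPB = [1/2 0; 0 1] + [65.0000 17.0000; 17.0000 5.0000] = [65.5000 17.0000; 17.0000 6.0000]
BᵀPA = [82.5000 86.0000; 19.5000 20.0000]
K = S⁻¹·BᵀPA = [1.5721 1.6923; -1.2043 -1.4615]
A−BK = [-1.8678 -2.2308; 2.3798 2.8462]
AᵀP(A−BK) = [6.2849 7.3846; 7.3846 8.6923]
P' = Q + AᵀP(A−BK) = [26.2849 -4.6154; -4.6154 17.6923]
tr(P') = 43.9772

1.5721 1.6923 -1.2043 -1.4615


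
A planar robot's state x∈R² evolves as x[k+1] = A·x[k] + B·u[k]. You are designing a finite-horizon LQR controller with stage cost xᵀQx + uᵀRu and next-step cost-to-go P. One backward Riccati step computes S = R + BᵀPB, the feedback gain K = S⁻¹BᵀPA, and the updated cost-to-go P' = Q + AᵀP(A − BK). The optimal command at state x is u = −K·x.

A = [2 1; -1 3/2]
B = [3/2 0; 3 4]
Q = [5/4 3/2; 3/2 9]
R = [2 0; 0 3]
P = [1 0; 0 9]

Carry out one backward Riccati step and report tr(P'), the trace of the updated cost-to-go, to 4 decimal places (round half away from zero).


13.9140

BᵀP = [1.5000 27.0000; 0.0000 36.0000]
S = R + BᵀPB = [2 0; 0 3] + [83.2500 108.0000; 108.0000 144.0000] = [85.2500 108.0000; 108.0000 147.0000]
BᵀPA = [-24.0000 42.0000; -36.0000 54.0000]
K = S⁻¹·BᵀPA = [0.4149 0.3941; -0.5497 0.0778]
A−BK = [1.3777 0.4088; -0.0458 0.0065]
AᵀP(A−BK) = [3.1677 0.7593; 0.7593 0.4963]
P' = Q + AᵀP(A−BK) = [4.4177 2.2593; 2.2593 9.4963]
tr(P') = 13.9140


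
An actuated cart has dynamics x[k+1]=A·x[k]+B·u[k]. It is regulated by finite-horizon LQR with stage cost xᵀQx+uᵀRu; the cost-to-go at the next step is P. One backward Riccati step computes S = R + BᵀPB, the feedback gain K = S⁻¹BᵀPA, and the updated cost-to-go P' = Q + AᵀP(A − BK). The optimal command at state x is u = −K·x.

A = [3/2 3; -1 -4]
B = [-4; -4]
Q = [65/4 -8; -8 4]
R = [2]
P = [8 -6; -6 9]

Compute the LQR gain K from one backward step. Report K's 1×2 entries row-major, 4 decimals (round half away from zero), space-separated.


0.0000 0.2927

BᵀP = [-8.0000 -12.0000]
S = R + BᵀPB = [2] + [80.0000] = [82.0000]
BᵀPA = [0.0000 24.0000]
K = S⁻¹·BᵀPA = [0.0000 0.2927]
A−BK = [1.5000 4.1707; -1.0000 -2.8293]
AᵀP(A−BK) = [45.0000 126.0000; 126.0000 352.9756]
P' = Q + AᵀP(A−BK) = [61.2500 118.0000; 118.0000 356.9756]
tr(P') = 418.2256


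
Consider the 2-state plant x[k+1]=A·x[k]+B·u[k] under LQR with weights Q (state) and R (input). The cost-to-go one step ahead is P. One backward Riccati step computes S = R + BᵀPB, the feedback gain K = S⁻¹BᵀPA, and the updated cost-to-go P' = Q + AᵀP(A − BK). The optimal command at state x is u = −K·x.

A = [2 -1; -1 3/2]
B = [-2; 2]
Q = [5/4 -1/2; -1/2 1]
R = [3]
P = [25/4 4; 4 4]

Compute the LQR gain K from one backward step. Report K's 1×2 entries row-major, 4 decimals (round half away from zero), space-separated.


BᵀP = [-4.5000 0.0000]
S = R + BᵀPB = [3] + [9.0000] = [12.0000]
BᵀPA = [-9.0000 4.5000]
K = S⁻¹·BᵀPA = [-0.7500 0.3750]
A−BK = [0.5000 -0.2500; 0.5000 0.7500]
AᵀP(A−BK) = [6.2500 0.8750; 0.8750 1.5625]
P' = Q + AᵀP(A−BK) = [7.5000 0.3750; 0.3750 2.5625]
tr(P') = 10.0625

-0.7500 0.3750


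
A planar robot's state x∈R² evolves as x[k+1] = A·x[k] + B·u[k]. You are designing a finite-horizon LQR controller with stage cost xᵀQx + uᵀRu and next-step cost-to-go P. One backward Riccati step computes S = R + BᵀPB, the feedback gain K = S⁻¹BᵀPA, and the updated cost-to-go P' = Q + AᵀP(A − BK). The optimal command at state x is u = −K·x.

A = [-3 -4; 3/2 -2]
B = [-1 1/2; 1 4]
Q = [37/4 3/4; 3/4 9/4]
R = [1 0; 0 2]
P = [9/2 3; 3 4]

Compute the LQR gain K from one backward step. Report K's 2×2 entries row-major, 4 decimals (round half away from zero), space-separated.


BᵀP = [-1.5000 1.0000; 14.2500 17.5000]
S = R + BᵀPB = [1 0; 0 2] + [2.5000 3.2500; 3.2500 77.1250] = [3.5000 3.2500; 3.2500 79.1250]
BᵀPA = [6.0000 4.0000; -16.5000 -92.0000]
K = S⁻¹·BᵀPA = [1.9836 2.3107; -0.2900 -1.2576]
A−BK = [-0.8714 -1.0605; 0.6764 0.7198]
AᵀP(A−BK) = [5.8135 7.3853; 7.3853 11.0558]
P' = Q + AᵀP(A−BK) = [15.0635 8.1353; 8.1353 13.3058]
tr(P') = 28.3693

1.9836 2.3107 -0.2900 -1.2576


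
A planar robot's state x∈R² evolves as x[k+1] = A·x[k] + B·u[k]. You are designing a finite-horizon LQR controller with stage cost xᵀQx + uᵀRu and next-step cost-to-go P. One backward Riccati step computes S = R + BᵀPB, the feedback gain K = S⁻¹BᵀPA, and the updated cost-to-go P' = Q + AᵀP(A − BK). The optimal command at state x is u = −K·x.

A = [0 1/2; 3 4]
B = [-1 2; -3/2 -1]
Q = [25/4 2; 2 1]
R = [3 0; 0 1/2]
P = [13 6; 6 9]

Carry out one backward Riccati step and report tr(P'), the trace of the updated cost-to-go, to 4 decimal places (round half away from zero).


26.4083

BᵀP = [-22.0000 -19.5000; 20.0000 3.0000]
S = R + BᵀPB = [3 0; 0 1/2] + [51.2500 -24.5000; -24.5000 37.0000] = [54.2500 -24.5000; -24.5000 37.5000]
BᵀPA = [-58.5000 -89.0000; 9.0000 22.0000]
K = S⁻¹·BᵀPA = [-1.3759 -1.9514; -0.6589 -0.6882]
A−BK = [-0.0580 -0.0749; 0.2772 0.3847]
AᵀP(A−BK) = [6.4388 9.0392; 9.0392 12.7195]
P' = Q + AᵀP(A−BK) = [12.6888 11.0392; 11.0392 13.7195]
tr(P') = 26.4083


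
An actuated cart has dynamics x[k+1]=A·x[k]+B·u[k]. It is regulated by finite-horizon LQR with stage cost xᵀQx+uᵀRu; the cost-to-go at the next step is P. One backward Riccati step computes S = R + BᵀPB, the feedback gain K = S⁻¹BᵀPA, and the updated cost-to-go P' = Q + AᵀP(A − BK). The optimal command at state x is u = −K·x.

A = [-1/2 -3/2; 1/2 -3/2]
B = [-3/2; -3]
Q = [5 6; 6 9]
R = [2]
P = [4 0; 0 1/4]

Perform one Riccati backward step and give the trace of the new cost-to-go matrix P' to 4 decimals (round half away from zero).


BᵀP = [-6.0000 -0.7500]
S = R + BᵀPB = [2] + [11.2500] = [13.2500]
BᵀPA = [2.6250 10.1250]
K = S⁻¹·BᵀPA = [0.1981 0.7642]
A−BK = [-0.2028 -0.3538; 1.0943 0.7925]
AᵀP(A−BK) = [0.5425 0.8066; 0.8066 1.8255]
P' = Q + AᵀP(A−BK) = [5.5425 6.8066; 6.8066 10.8255]
tr(P') = 16.3679

16.3679


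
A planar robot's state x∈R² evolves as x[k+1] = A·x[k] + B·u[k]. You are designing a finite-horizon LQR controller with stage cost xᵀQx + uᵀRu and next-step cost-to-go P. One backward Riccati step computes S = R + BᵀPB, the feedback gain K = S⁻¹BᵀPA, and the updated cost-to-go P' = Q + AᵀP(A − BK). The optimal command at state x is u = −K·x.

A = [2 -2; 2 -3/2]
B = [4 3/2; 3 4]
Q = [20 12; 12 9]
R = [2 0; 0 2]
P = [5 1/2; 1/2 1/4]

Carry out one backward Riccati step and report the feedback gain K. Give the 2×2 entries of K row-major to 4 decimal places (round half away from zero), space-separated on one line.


0.4207 -0.4367 0.1852 -0.1178

BᵀP = [21.5000 2.7500; 9.5000 1.7500]
S = R + BᵀPB = [2 0; 0 2] + [94.2500 43.2500; 43.2500 21.2500] = [96.2500 43.2500; 43.2500 23.2500]
BᵀPA = [48.5000 -47.1250; 22.5000 -21.6250]
K = S⁻¹·BᵀPA = [0.4207 -0.4367; 0.1852 -0.1178]
A−BK = [0.0395 -0.0766; -0.0027 0.2811]
AᵀP(A−BK) = [0.4302 -0.4207; -0.4207 0.4367]
P' = Q + AᵀP(A−BK) = [20.4302 11.5793; 11.5793 9.4367]
tr(P') = 29.8669


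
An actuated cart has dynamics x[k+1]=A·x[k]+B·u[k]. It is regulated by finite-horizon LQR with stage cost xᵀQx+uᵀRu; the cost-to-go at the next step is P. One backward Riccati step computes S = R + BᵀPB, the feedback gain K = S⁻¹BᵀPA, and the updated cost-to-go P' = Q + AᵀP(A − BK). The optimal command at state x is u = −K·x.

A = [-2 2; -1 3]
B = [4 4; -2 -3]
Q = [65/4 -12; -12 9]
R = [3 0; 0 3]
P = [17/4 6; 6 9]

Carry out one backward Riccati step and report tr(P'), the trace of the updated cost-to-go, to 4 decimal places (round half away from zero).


108.6071

BᵀP = [5.0000 6.0000; -1.0000 -3.0000]
S = R + BᵀPB = [3 0; 0 3] + [8.0000 2.0000; 2.0000 5.0000] = [11.0000 2.0000; 2.0000 8.0000]
BᵀPA = [-16.0000 28.0000; 5.0000 -11.0000]
K = S⁻¹·BᵀPA = [-1.6429 2.9286; 1.0357 -2.1071]
A−BK = [0.4286 -1.2857; -1.1786 2.5357]
AᵀP(A−BK) = [18.5357 -34.6071; -34.6071 64.8214]
P' = Q + AᵀP(A−BK) = [34.7857 -46.6071; -46.6071 73.8214]
tr(P') = 108.6071


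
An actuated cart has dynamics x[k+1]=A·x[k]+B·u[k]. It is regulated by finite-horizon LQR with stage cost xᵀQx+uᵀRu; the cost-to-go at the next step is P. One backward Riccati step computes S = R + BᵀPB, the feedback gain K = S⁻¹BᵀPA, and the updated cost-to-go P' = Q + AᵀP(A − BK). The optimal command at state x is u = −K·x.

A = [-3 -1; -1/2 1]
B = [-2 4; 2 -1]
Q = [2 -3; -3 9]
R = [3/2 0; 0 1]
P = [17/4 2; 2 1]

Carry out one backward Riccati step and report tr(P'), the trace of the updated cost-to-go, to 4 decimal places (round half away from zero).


11.9855

BᵀP = [-4.5000 -2.0000; 15.0000 7.0000]
S = R + BᵀPB = [3/2 0; 0 1] + [5.0000 -16.0000; -16.0000 53.0000] = [6.5000 -16.0000; -16.0000 54.0000]
BᵀPA = [14.5000 2.5000; -48.5000 -8.0000]
K = S⁻¹·BᵀPA = [0.0737 0.0737; -0.8763 -0.1263]
A−BK = [0.6526 -0.3474; -1.5237 0.7263]
AᵀP(A−BK) = [0.9303 0.0553; 0.0553 0.0553]
P' = Q + AᵀP(A−BK) = [2.9303 -2.9447; -2.9447 9.0553]
tr(P') = 11.9855


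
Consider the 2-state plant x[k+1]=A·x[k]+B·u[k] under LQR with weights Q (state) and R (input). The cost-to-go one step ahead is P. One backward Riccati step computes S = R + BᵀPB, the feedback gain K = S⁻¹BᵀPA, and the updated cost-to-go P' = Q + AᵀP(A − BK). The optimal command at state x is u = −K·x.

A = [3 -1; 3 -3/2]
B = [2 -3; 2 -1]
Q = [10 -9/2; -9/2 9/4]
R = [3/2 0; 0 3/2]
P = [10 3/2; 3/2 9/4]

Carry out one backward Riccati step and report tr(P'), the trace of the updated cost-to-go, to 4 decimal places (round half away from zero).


BᵀP = [23.0000 7.5000; -31.5000 -6.7500]
S = R + BᵀPB = [3/2 0; 0 3/2] + [61.0000 -76.5000; -76.5000 101.2500] = [62.5000 -76.5000; -76.5000 102.7500]
BᵀPA = [91.5000 -34.2500; -114.7500 41.6250]
K = S⁻¹·BᵀPA = [1.0941 -0.5879; -0.3022 -0.0326]
A−BK = [-0.0948 0.0780; 0.5095 -0.3568]
AᵀP(A−BK) = [2.4618 -1.3227; -1.3227 0.7838]
P' = Q + AᵀP(A−BK) = [12.4618 -5.8227; -5.8227 3.0338]
tr(P') = 15.4956

15.4956


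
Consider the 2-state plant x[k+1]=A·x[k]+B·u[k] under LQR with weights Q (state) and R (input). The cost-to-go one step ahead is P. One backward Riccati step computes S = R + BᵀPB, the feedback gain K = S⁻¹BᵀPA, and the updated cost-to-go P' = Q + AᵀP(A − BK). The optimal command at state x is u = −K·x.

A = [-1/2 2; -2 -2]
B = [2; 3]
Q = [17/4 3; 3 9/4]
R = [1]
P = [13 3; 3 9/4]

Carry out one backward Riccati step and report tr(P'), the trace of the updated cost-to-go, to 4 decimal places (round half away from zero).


BᵀP = [35.0000 12.7500]
S = R + BᵀPB = [1] + [108.2500] = [109.2500]
BᵀPA = [-43.0000 44.5000]
K = S⁻¹·BᵀPA = [-0.3936 0.4073]
A−BK = [0.2872 1.1854; -0.8192 -3.2220]
AᵀP(A−BK) = [1.3255 4.5149; 4.5149 18.8741]
P' = Q + AᵀP(A−BK) = [5.5755 7.5149; 7.5149 21.1241]
tr(P') = 26.6997

26.6997


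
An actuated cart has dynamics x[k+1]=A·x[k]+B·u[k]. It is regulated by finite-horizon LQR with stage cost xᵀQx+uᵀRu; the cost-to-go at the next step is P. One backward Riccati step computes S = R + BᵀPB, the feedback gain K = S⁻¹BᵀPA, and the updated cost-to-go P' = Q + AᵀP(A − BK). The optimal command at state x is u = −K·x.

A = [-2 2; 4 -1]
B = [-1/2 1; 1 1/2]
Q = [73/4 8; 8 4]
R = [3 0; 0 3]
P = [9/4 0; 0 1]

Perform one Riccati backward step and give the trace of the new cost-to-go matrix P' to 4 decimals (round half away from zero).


BᵀP = [-1.1250 1.0000; 2.2500 0.5000]
S = R + BᵀPB = [3 0; 0 3] + [1.5625 -0.6250; -0.6250 2.5000] = [4.5625 -0.6250; -0.6250 5.5000]
BᵀPA = [6.2500 -3.2500; -2.5000 4.0000]
K = S⁻¹·BᵀPA = [1.3283 -0.6224; -0.3036 0.6565]
A−BK = [-1.0323 1.0323; 2.8235 -0.7059]
AᵀP(A−BK) = [15.9393 -7.4687; -7.4687 5.3510]
P' = Q + AᵀP(A−BK) = [34.1893 0.5313; 0.5313 9.3510]
tr(P') = 43.5403

43.5403


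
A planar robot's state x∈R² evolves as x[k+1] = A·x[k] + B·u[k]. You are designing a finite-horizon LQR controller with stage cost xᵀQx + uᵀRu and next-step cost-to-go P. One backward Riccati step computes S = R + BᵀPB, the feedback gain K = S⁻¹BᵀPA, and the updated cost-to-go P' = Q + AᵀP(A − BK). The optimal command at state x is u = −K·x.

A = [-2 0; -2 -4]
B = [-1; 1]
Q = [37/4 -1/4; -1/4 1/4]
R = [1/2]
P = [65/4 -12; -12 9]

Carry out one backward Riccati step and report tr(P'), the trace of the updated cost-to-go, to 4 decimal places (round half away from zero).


BᵀP = [-28.2500 21.0000]
S = R + BᵀPB = [1/2] + [49.2500] = [49.7500]
BᵀPA = [14.5000 -84.0000]
K = S⁻¹·BᵀPA = [0.2915 -1.6884]
A−BK = [-1.7085 -1.6884; -2.2915 -2.3116]
AᵀP(A−BK) = [0.7739 0.4824; 0.4824 2.1709]
P' = Q + AᵀP(A−BK) = [10.0239 0.2324; 0.2324 2.4209]
tr(P') = 12.4447

12.4447


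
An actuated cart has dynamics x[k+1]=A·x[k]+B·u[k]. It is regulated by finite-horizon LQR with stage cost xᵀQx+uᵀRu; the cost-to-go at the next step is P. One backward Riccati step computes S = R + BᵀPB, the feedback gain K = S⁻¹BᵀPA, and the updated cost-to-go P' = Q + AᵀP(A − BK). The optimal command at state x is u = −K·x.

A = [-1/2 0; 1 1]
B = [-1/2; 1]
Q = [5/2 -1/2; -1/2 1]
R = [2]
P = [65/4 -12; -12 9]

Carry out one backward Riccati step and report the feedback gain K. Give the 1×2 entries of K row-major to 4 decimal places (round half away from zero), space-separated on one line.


0.9261 0.5543

BᵀP = [-20.1250 15.0000]
S = R + BᵀPB = [2] + [25.0625] = [27.0625]
BᵀPA = [25.0625 15.0000]
K = S⁻¹·BᵀPA = [0.9261 0.5543]
A−BK = [-0.0370 0.2771; 0.0739 0.4457]
AᵀP(A−BK) = [1.8522 1.1085; 1.1085 0.6859]
P' = Q + AᵀP(A−BK) = [4.3522 0.6085; 0.6085 1.6859]
tr(P') = 6.0381


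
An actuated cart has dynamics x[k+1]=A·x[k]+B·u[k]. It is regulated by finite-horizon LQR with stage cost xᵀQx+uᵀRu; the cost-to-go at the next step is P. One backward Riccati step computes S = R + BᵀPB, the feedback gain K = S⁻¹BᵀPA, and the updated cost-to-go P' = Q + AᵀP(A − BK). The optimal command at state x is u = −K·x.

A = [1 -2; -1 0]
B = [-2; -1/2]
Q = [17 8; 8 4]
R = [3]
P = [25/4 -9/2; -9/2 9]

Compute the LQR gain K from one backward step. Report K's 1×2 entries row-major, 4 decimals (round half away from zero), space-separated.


-0.6941 0.9647

BᵀP = [-10.2500 4.5000]
S = R + BᵀPB = [3] + [18.2500] = [21.2500]
BᵀPA = [-14.7500 20.5000]
K = S⁻¹·BᵀPA = [-0.6941 0.9647]
A−BK = [-0.3882 -0.0706; -1.3471 0.4824]
AᵀP(A−BK) = [14.0118 -7.2706; -7.2706 5.2235]
P' = Q + AᵀP(A−BK) = [31.0118 0.7294; 0.7294 9.2235]
tr(P') = 40.2353
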